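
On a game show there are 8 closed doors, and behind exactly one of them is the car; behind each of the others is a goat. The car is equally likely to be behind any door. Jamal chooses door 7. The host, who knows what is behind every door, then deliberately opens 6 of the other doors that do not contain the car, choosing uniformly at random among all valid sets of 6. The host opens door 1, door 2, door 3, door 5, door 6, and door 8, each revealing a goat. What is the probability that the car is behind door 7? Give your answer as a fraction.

Condition on the true location of the car.
If it is behind any of doors 1, 2, 3, 5, 6, and 8 (prior 1/8 each): that door was opened and seen not to hold the prize — ruled out; weight (1/8)·0 = 0 each.
If it is behind door 4 (prior 1/8): the host has no choice, probability 1; weight (1/8)·1 = 1/8.
If it is behind door 7 (prior 1/8): the host has 7 equally likely choices, so probability 1/7; weight (1/8)·(1/7) = 1/56.
The weights sum to 1/7.
So P(the car behind door 7 | the host opened door 1, door 2, door 3, door 5, door 6, and door 8) = (1/56) / (1/7) = 1/8.

1/8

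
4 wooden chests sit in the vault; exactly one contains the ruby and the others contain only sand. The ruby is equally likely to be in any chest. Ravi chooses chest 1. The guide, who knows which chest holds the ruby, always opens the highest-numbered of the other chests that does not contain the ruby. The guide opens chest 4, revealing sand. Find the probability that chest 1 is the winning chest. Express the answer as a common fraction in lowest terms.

Consider each possible location of the ruby in turn.
If it is in any of chests 1, 2, and 3 (prior 1/4 each): chest 4 is the highest-numbered option available, probability 1; weight (1/4)·1 = 1/4 each.
If it is in chest 4 (prior 1/4): the guide opened chest 4, so this case is ruled out; weight (1/4)·0 = 0.
The weights sum to 3/4.
So P(the ruby in chest 1 | the guide opened chest 4) = (1/4) / (3/4) = 1/3.

1/3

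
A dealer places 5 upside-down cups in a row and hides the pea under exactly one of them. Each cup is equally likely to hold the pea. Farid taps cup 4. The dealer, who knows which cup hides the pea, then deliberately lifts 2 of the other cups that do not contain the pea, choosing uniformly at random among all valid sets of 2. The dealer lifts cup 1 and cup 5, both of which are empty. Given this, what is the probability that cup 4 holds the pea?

1/5

Condition on the true location of the pea.
If it is under either of cups 1 and 5 (prior 1/5 each): that cup was opened and seen not to hold the prize — ruled out; weight (1/5)·0 = 0 each.
If it is under either of cups 2 and 3 (prior 1/5 each): the dealer has 3 equally likely choices, so probability 1/3; weight (1/5)·(1/3) = 1/15 each.
If it is under cup 4 (prior 1/5): the dealer has 6 equally likely choices, so probability 1/6; weight (1/5)·(1/6) = 1/30.
The weights sum to 1/6.
So P(the pea under cup 4 | the dealer opened cup 1 and cup 5) = (1/30) / (1/6) = 1/5.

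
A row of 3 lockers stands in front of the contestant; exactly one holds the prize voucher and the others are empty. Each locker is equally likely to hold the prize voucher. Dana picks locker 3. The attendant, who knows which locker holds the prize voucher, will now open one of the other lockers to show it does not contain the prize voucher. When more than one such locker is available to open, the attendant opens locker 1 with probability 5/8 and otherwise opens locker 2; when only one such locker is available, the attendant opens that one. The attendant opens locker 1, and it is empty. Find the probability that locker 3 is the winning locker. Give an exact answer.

Consider each possible location of the prize voucher in turn.
If it is in locker 1 (prior 1/3): the attendant opened locker 1, so this case is ruled out; weight (1/3)·0 = 0.
If it is in locker 2 (prior 1/3): only locker 1 is available, probability 1; weight (1/3)·1 = 1/3.
If it is in locker 3 (prior 1/3): locker 1 is available, opened with probability 5/8; weight (1/3)·(5/8) = 5/24.
The weights sum to 13/24.
So P(the prize voucher in locker 3 | the attendant opened locker 1) = (5/24) / (13/24) = 5/13.

5/13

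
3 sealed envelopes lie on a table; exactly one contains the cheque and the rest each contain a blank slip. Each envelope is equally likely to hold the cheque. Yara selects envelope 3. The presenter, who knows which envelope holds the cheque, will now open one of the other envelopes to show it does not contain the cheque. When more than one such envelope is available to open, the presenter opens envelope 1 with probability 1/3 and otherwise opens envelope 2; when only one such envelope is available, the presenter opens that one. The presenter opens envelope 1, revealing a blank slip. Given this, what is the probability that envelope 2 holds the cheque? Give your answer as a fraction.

Apply Bayes' rule, conditioning on where the cheque actually is.
If it is in envelope 1 (prior 1/3): the presenter opened envelope 1, so this case is ruled out; weight (1/3)·0 = 0.
If it is in envelope 2 (prior 1/3): only envelope 1 is available, probability 1; weight (1/3)·1 = 1/3.
If it is in envelope 3 (prior 1/3): envelope 1 is available, opened with probability 1/3; weight (1/3)·(1/3) = 1/9.
The weights sum to 4/9.
So P(the cheque in envelope 2 | the presenter opened envelope 1) = (1/3) / (4/9) = 3/4.

3/4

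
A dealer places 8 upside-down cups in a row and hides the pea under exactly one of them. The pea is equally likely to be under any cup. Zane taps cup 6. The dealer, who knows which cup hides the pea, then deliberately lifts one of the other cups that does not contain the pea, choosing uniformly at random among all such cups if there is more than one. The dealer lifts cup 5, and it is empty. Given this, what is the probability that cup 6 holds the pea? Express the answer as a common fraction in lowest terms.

1/8

Apply Bayes' rule, conditioning on where the pea actually is.
If it is under any of cups 1, 2, 3, 4, 7, and 8 (prior 1/8 each): the dealer has 6 equally likely choices, so probability 1/6; weight (1/8)·(1/6) = 1/48 each.
If it is under cup 5 (prior 1/8): the dealer opened cup 5, so this case is ruled out; weight (1/8)·0 = 0.
If it is under cup 6 (prior 1/8): the dealer has 7 equally likely choices, so probability 1/7; weight (1/8)·(1/7) = 1/56.
The weights sum to 1/7.
So P(the pea under cup 6 | the dealer opened cup 5) = (1/56) / (1/7) = 1/8.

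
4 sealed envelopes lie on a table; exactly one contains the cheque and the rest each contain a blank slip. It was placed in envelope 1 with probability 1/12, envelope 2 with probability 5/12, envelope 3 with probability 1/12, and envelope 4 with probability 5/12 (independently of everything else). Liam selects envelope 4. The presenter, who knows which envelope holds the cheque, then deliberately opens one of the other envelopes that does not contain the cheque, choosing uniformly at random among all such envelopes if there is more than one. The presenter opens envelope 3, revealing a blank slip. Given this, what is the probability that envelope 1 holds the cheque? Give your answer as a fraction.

3/28

Apply Bayes' rule, conditioning on where the cheque actually is.
If it is in envelope 1 (prior 1/12): the presenter has 2 equally likely choices, so probability 1/2; weight (1/12)·(1/2) = 1/24.
If it is in envelope 2 (prior 5/12): the presenter has 2 equally likely choices, so probability 1/2; weight (5/12)·(1/2) = 5/24.
If it is in envelope 3 (prior 1/12): the presenter opened envelope 3, so this case is ruled out; weight (1/12)·0 = 0.
If it is in envelope 4 (prior 5/12): the presenter has 3 equally likely choices, so probability 1/3; weight (5/12)·(1/3) = 5/36.
The weights sum to 7/18.
So P(the cheque in envelope 1 | the presenter opened envelope 3) = (1/24) / (7/18) = 3/28.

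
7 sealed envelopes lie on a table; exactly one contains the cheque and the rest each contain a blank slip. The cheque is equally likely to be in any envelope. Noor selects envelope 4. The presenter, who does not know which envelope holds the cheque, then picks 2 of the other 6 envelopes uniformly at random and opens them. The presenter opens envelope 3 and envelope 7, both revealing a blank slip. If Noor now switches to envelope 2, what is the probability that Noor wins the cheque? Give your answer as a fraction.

Because the presenter chose which envelopes to open without knowing where the cheque is, the choice is independent of the prize location. Learning that none of the 2 opened envelopes holds the cheque simply rules out those 2 locations and leaves the remaining 5 envelopes still equally likely by symmetry.
So P(the cheque in envelope 2) = 1/5.

1/5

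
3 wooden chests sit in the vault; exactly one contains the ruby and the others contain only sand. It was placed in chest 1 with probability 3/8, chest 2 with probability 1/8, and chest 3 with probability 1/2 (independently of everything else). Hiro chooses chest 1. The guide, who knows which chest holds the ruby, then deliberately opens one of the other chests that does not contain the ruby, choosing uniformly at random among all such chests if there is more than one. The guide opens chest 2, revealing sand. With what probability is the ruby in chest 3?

8/11

Apply Bayes' rule, conditioning on where the ruby actually is.
If it is in chest 1 (prior 3/8): the guide has 2 equally likely choices, so probability 1/2; weight (3/8)·(1/2) = 3/16.
If it is in chest 2 (prior 1/8): the guide opened chest 2, so this case is ruled out; weight (1/8)·0 = 0.
If it is in chest 3 (prior 1/2): the guide has no choice, probability 1; weight (1/2)·1 = 1/2.
The weights sum to 11/16.
So P(the ruby in chest 3 | the guide opened chest 2) = (1/2) / (11/16) = 8/11.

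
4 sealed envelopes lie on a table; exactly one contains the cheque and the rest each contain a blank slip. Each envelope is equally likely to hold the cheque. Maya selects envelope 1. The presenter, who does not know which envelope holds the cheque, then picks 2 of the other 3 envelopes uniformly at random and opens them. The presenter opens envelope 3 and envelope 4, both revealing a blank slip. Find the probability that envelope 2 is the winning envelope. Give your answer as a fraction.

Consider each possible location of the cheque in turn.
If it is in either of envelopes 1 and 2 (prior 1/4 each): the presenter picks exactly this set with probability 1/3 regardless, and none is the prize; weight (1/4)·(1/3) = 1/12 each.
If it is in either of envelopes 3 and 4 (prior 1/4 each): that envelope was opened and seen not to hold the prize — ruled out; weight (1/4)·0 = 0 each.
The weights sum to 1/6.
So P(the cheque in envelope 2 | the presenter opened envelope 3 and envelope 4) = (1/12) / (1/6) = 1/2.

1/2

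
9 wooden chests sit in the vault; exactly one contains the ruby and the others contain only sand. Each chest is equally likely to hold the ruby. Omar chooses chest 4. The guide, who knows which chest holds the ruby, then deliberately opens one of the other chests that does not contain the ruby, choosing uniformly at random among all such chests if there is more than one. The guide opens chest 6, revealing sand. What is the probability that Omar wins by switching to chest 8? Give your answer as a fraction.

Consider each possible location of the ruby in turn.
If it is in any of chests 1, 2, 3, 5, 7, 8, and 9 (prior 1/9 each): the guide has 7 equally likely choices, so probability 1/7; weight (1/9)·(1/7) = 1/63 each.
If it is in chest 4 (prior 1/9): the guide has 8 equally likely choices, so probability 1/8; weight (1/9)·(1/8) = 1/72.
If it is in chest 6 (prior 1/9): the guide opened chest 6, so this case is ruled out; weight (1/9)·0 = 0.
The weights sum to 1/8.
So P(the ruby in chest 8 | the guide opened chest 6) = (1/63) / (1/8) = 8/63.

8/63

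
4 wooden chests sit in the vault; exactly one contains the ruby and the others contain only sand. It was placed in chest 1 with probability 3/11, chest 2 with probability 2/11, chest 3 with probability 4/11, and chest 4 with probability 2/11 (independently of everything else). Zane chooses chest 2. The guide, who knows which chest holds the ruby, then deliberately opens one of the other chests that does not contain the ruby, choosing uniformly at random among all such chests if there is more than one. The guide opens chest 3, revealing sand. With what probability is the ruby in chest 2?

4/19

Apply Bayes' rule, conditioning on where the ruby actually is.
If it is in chest 1 (prior 3/11): the guide has 2 equally likely choices, so probability 1/2; weight (3/11)·(1/2) = 3/22.
If it is in chest 2 (prior 2/11): the guide has 3 equally likely choices, so probability 1/3; weight (2/11)·(1/3) = 2/33.
If it is in chest 3 (prior 4/11): the guide opened chest 3, so this case is ruled out; weight (4/11)·0 = 0.
If it is in chest 4 (prior 2/11): the guide has 2 equally likely choices, so probability 1/2; weight (2/11)·(1/2) = 1/11.
The weights sum to 19/66.
So P(the ruby in chest 2 | the guide opened chest 3) = (2/33) / (19/66) = 4/19.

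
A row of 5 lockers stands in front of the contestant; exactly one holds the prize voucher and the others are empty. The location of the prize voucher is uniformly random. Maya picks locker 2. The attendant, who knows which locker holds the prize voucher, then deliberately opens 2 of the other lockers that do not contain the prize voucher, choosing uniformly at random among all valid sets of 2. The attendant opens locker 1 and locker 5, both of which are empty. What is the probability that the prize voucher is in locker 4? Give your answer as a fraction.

Apply Bayes' rule, conditioning on where the prize voucher actually is.
If it is in either of lockers 1 and 5 (prior 1/5 each): that locker was opened and seen not to hold the prize — ruled out; weight (1/5)·0 = 0 each.
If it is in locker 2 (prior 1/5): the attendant has 6 equally likely choices, so probability 1/6; weight (1/5)·(1/6) = 1/30.
If it is in either of lockers 3 and 4 (prior 1/5 each): the attendant has 3 equally likely choices, so probability 1/3; weight (1/5)·(1/3) = 1/15 each.
The weights sum to 1/6.
So P(the prize voucher in locker 4 | the attendant opened locker 1 and locker 5) = (1/15) / (1/6) = 2/5.

2/5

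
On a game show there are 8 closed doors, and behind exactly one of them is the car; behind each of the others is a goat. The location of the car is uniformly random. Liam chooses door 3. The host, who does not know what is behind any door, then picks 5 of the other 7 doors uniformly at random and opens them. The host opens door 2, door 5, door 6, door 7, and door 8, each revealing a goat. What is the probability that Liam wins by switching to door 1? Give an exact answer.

1/3

Because the host chose which doors to open without knowing where the car is, the choice is independent of the prize location. Learning that none of the 5 opened doors holds the car simply rules out those 5 locations and leaves the remaining 3 doors still equally likely by symmetry.
So P(the car behind door 1) = 1/3.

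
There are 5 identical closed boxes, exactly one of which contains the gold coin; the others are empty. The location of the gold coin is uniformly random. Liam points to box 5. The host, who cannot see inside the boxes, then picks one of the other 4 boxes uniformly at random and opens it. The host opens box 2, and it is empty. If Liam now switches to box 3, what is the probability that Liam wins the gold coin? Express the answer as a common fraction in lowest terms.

1/4

Condition on the true location of the gold coin.
If it is in any of boxes 1, 3, 4, and 5 (prior 1/5 each): the host picks box 2 with probability 1/4 regardless, and it is not the prize; weight (1/5)·(1/4) = 1/20 each.
If it is in box 2 (prior 1/5): the host opened box 2, so this case is ruled out; weight (1/5)·0 = 0.
The weights sum to 1/5.
So P(the gold coin in box 3 | the host opened box 2) = (1/20) / (1/5) = 1/4.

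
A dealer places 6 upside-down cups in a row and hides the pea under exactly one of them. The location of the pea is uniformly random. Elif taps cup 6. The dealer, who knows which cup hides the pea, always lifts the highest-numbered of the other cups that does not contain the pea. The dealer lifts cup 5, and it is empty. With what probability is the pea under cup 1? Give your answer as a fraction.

Apply Bayes' rule, conditioning on where the pea actually is.
If it is under any of cups 1, 2, 3, 4, and 6 (prior 1/6 each): cup 5 is the highest-numbered option available, probability 1; weight (1/6)·1 = 1/6 each.
If it is under cup 5 (prior 1/6): the dealer opened cup 5, so this case is ruled out; weight (1/6)·0 = 0.
The weights sum to 5/6.
So P(the pea under cup 1 | the dealer opened cup 5) = (1/6) / (5/6) = 1/5.

1/5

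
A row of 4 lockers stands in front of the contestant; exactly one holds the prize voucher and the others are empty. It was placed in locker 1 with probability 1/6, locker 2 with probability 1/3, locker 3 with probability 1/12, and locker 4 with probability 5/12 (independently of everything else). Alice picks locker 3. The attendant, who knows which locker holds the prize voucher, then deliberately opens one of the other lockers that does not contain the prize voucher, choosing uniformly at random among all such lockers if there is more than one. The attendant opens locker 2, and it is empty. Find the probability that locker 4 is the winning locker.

Consider each possible location of the prize voucher in turn.
If it is in locker 1 (prior 1/6): the attendant has 2 equally likely choices, so probability 1/2; weight (1/6)·(1/2) = 1/12.
If it is in locker 2 (prior 1/3): the attendant opened locker 2, so this case is ruled out; weight (1/3)·0 = 0.
If it is in locker 3 (prior 1/12): the attendant has 3 equally likely choices, so probability 1/3; weight (1/12)·(1/3) = 1/36.
If it is in locker 4 (prior 5/12): the attendant has 2 equally likely choices, so probability 1/2; weight (5/12)·(1/2) = 5/24.
The weights sum to 23/72.
So P(the prize voucher in locker 4 | the attendant opened locker 2) = (5/24) / (23/72) = 15/23.

15/23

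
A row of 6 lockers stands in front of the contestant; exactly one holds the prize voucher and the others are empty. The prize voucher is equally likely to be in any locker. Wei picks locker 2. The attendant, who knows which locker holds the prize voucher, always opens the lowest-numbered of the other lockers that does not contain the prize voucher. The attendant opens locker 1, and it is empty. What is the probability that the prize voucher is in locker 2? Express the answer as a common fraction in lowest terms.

Condition on the true location of the prize voucher.
If it is in locker 1 (prior 1/6): the attendant opened locker 1, so this case is ruled out; weight (1/6)·0 = 0.
If it is in any of lockers 2, 3, 4, 5, and 6 (prior 1/6 each): locker 1 is the lowest-numbered option available, probability 1; weight (1/6)·1 = 1/6 each.
The weights sum to 5/6.
So P(the prize voucher in locker 2 | the attendant opened locker 1) = (1/6) / (5/6) = 1/5.

1/5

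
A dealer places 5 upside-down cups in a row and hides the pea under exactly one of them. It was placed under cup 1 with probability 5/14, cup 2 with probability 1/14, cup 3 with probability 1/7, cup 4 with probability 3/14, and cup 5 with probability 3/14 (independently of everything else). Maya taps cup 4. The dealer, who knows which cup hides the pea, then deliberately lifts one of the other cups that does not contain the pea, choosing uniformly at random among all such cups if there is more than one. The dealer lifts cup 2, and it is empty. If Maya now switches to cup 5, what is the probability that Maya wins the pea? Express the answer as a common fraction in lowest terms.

12/49

Condition on the true location of the pea.
If it is under cup 1 (prior 5/14): the dealer has 3 equally likely choices, so probability 1/3; weight (5/14)·(1/3) = 5/42.
If it is under cup 2 (prior 1/14): the dealer opened cup 2, so this case is ruled out; weight (1/14)·0 = 0.
If it is under cup 3 (prior 1/7): the dealer has 3 equally likely choices, so probability 1/3; weight (1/7)·(1/3) = 1/21.
If it is under cup 4 (prior 3/14): the dealer has 4 equally likely choices, so probability 1/4; weight (3/14)·(1/4) = 3/56.
If it is under cup 5 (prior 3/14): the dealer has 3 equally likely choices, so probability 1/3; weight (3/14)·(1/3) = 1/14.
The weights sum to 7/24.
So P(the pea under cup 5 | the dealer opened cup 2) = (1/14) / (7/24) = 12/49.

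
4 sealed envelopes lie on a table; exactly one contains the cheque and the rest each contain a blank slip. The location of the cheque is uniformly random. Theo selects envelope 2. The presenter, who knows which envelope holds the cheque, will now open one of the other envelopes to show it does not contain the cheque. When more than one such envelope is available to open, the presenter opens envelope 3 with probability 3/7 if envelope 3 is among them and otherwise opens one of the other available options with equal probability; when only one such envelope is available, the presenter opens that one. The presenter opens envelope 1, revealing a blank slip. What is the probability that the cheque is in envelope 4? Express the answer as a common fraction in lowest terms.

Apply Bayes' rule, conditioning on where the cheque actually is.
If it is in envelope 1 (prior 1/4): the presenter opened envelope 1, so this case is ruled out; weight (1/4)·0 = 0.
If it is in envelope 2 (prior 1/4): envelope 3 is available but not opened; envelope 1 gets probability (1 − 3/7)/2 = 2/7; weight (1/4)·(2/7) = 1/14.
If it is in envelope 3 (prior 1/4): envelope 3 holds the prize so is unavailable; the presenter chooses uniformly among the 2 others, probability 1/2; weight (1/4)·(1/2) = 1/8.
If it is in envelope 4 (prior 1/4): envelope 3 is available but not opened, probability 4/7; weight (1/4)·(4/7) = 1/7.
The weights sum to 19/56.
So P(the cheque in envelope 4 | the presenter opened envelope 1) = (1/7) / (19/56) = 8/19.

8/19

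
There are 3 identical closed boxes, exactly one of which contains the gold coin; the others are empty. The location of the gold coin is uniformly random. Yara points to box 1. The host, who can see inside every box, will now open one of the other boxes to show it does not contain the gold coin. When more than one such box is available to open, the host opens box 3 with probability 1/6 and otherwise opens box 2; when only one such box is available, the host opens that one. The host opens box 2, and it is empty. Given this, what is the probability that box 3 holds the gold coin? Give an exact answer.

6/11

Consider each possible location of the gold coin in turn.
If it is in box 1 (prior 1/3): box 3 is available but not opened, probability 5/6; weight (1/3)·(5/6) = 5/18.
If it is in box 2 (prior 1/3): the host opened box 2, so this case is ruled out; weight (1/3)·0 = 0.
If it is in box 3 (prior 1/3): only box 2 is available, probability 1; weight (1/3)·1 = 1/3.
The weights sum to 11/18.
So P(the gold coin in box 3 | the host opened box 2) = (1/3) / (11/18) = 6/11.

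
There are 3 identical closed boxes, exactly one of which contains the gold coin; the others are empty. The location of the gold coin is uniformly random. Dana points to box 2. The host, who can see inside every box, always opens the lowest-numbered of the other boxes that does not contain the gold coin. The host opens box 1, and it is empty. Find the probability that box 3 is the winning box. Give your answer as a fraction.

1/2

Condition on the true location of the gold coin.
If it is in box 1 (prior 1/3): the host opened box 1, so this case is ruled out; weight (1/3)·0 = 0.
If it is in either of boxes 2 and 3 (prior 1/3 each): box 1 is the lowest-numbered option available, probability 1; weight (1/3)·1 = 1/3 each.
The weights sum to 2/3.
So P(the gold coin in box 3 | the host opened box 1) = (1/3) / (2/3) = 1/2.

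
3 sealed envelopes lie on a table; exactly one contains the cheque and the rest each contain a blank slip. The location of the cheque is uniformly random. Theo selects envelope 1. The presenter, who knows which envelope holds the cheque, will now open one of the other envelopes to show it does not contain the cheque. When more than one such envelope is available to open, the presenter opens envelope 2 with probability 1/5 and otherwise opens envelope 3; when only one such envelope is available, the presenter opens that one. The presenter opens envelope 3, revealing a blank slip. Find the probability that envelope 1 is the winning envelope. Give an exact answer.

4/9

Apply Bayes' rule, conditioning on where the cheque actually is.
If it is in envelope 1 (prior 1/3): envelope 2 is available but not opened, probability 4/5; weight (1/3)·(4/5) = 4/15.
If it is in envelope 2 (prior 1/3): only envelope 3 is available, probability 1; weight (1/3)·1 = 1/3.
If it is in envelope 3 (prior 1/3): the presenter opened envelope 3, so this case is ruled out; weight (1/3)·0 = 0.
The weights sum to 3/5.
So P(the cheque in envelope 1 | the presenter opened envelope 3) = (4/15) / (3/5) = 4/9.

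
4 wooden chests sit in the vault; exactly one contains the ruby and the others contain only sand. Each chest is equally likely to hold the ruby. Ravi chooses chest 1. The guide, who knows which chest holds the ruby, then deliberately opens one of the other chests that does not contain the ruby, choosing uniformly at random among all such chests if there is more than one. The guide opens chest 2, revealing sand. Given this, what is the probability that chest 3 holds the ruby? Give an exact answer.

Consider each possible location of the ruby in turn.
If it is in chest 1 (prior 1/4): the guide has 3 equally likely choices, so probability 1/3; weight (1/4)·(1/3) = 1/12.
If it is in chest 2 (prior 1/4): the guide opened chest 2, so this case is ruled out; weight (1/4)·0 = 0.
If it is in either of chests 3 and 4 (prior 1/4 each): the guide has 2 equally likely choices, so probability 1/2; weight (1/4)·(1/2) = 1/8 each.
The weights sum to 1/3.
So P(the ruby in chest 3 | the guide opened chest 2) = (1/8) / (1/3) = 3/8.

3/8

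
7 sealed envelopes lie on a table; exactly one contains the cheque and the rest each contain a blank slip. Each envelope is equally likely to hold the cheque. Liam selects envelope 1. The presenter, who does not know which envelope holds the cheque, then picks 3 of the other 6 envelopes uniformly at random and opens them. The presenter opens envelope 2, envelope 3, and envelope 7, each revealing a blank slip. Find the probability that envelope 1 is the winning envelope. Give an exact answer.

1/4

Because the presenter chose which envelopes to open without knowing where the cheque is, the choice is independent of the prize location. Learning that none of the 3 opened envelopes holds the cheque simply rules out those 3 locations and leaves the remaining 4 envelopes still equally likely by symmetry.
So P(the cheque in envelope 1) = 1/4.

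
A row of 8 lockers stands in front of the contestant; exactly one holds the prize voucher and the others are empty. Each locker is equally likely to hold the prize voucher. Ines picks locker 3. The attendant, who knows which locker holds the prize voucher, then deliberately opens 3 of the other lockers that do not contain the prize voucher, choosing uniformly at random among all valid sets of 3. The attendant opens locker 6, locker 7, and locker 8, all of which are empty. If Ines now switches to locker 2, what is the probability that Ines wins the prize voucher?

7/32

Consider each possible location of the prize voucher in turn.
If it is in any of lockers 1, 2, 4, and 5 (prior 1/8 each): the attendant has 20 equally likely choices, so probability 1/20; weight (1/8)·(1/20) = 1/160 each.
If it is in locker 3 (prior 1/8): the attendant has 35 equally likely choices, so probability 1/35; weight (1/8)·(1/35) = 1/280.
If it is in any of lockers 6, 7, and 8 (prior 1/8 each): that locker was opened and seen not to hold the prize — ruled out; weight (1/8)·0 = 0 each.
The weights sum to 1/35.
So P(the prize voucher in locker 2 | the attendant opened locker 6, locker 7, and locker 8) = (1/160) / (1/35) = 7/32.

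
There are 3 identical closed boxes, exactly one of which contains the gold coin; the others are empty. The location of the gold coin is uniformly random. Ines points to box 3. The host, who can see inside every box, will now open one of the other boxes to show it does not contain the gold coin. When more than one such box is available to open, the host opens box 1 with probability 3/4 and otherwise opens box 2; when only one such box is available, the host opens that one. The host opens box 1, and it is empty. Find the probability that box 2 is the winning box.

4/7

Apply Bayes' rule, conditioning on where the gold coin actually is.
If it is in box 1 (prior 1/3): the host opened box 1, so this case is ruled out; weight (1/3)·0 = 0.
If it is in box 2 (prior 1/3): only box 1 is available, probability 1; weight (1/3)·1 = 1/3.
If it is in box 3 (prior 1/3): box 1 is available, opened with probability 3/4; weight (1/3)·(3/4) = 1/4.
The weights sum to 7/12.
So P(the gold coin in box 2 | the host opened box 1) = (1/3) / (7/12) = 4/7.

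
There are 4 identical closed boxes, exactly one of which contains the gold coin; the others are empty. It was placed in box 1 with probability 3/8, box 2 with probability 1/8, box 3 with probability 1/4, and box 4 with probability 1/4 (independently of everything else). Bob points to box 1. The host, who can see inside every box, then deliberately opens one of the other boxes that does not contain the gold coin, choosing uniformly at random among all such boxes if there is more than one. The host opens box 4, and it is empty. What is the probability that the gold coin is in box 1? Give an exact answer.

Apply Bayes' rule, conditioning on where the gold coin actually is.
If it is in box 1 (prior 3/8): the host has 3 equally likely choices, so probability 1/3; weight (3/8)·(1/3) = 1/8.
If it is in box 2 (prior 1/8): the host has 2 equally likely choices, so probability 1/2; weight (1/8)·(1/2) = 1/16.
If it is in box 3 (prior 1/4): the host has 2 equally likely choices, so probability 1/2; weight (1/4)·(1/2) = 1/8.
If it is in box 4 (prior 1/4): the host opened box 4, so this case is ruled out; weight (1/4)·0 = 0.
The weights sum to 5/16.
So P(the gold coin in box 1 | the host opened box 4) = (1/8) / (5/16) = 2/5.

2/5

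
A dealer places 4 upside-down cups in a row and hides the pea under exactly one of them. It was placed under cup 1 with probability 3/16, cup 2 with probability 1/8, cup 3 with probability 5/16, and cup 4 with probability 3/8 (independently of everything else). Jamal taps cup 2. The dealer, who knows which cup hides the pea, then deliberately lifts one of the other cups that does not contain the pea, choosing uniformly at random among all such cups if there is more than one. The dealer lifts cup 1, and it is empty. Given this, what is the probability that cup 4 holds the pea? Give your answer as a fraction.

18/37

Apply Bayes' rule, conditioning on where the pea actually is.
If it is under cup 1 (prior 3/16): the dealer opened cup 1, so this case is ruled out; weight (3/16)·0 = 0.
If it is under cup 2 (prior 1/8): the dealer has 3 equally likely choices, so probability 1/3; weight (1/8)·(1/3) = 1/24.
If it is under cup 3 (prior 5/16): the dealer has 2 equally likely choices, so probability 1/2; weight (5/16)·(1/2) = 5/32.
If it is under cup 4 (prior 3/8): the dealer has 2 equally likely choices, so probability 1/2; weight (3/8)·(1/2) = 3/16.
The weights sum to 37/96.
So P(the pea under cup 4 | the dealer opened cup 1) = (3/16) / (37/96) = 18/37.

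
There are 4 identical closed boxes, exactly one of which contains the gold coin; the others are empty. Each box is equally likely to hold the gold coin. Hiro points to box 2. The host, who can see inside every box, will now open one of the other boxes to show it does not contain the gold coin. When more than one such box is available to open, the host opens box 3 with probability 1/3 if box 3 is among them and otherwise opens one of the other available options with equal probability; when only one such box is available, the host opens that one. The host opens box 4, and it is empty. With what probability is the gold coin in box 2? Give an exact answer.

2/9

Condition on the true location of the gold coin.
If it is in box 1 (prior 1/4): box 3 is available but not opened, probability 2/3; weight (1/4)·(2/3) = 1/6.
If it is in box 2 (prior 1/4): box 3 is available but not opened; box 4 gets probability (1 − 1/3)/2 = 1/3; weight (1/4)·(1/3) = 1/12.
If it is in box 3 (prior 1/4): box 3 holds the prize so is unavailable; the host chooses uniformly among the 2 others, probability 1/2; weight (1/4)·(1/2) = 1/8.
If it is in box 4 (prior 1/4): the host opened box 4, so this case is ruled out; weight (1/4)·0 = 0.
The weights sum to 3/8.
So P(the gold coin in box 2 | the host opened box 4) = (1/12) / (3/8) = 2/9.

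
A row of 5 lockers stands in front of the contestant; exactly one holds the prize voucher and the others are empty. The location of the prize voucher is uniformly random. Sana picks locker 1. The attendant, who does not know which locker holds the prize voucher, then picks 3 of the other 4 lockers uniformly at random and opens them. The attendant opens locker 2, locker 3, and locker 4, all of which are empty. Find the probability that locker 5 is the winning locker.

Consider each possible location of the prize voucher in turn.
If it is in either of lockers 1 and 5 (prior 1/5 each): the attendant picks exactly this set with probability 1/4 regardless, and none is the prize; weight (1/5)·(1/4) = 1/20 each.
If it is in any of lockers 2, 3, and 4 (prior 1/5 each): that locker was opened and seen not to hold the prize — ruled out; weight (1/5)·0 = 0 each.
The weights sum to 1/10.
So P(the prize voucher in locker 5 | the attendant opened locker 2, locker 3, and locker 4) = (1/20) / (1/10) = 1/2.

1/2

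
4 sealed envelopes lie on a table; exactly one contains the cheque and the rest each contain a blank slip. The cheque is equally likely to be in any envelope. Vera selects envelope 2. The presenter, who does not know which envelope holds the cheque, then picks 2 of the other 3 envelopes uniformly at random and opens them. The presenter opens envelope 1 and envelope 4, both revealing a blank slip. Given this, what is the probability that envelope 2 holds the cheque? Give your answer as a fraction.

Condition on the true location of the cheque.
If it is in either of envelopes 1 and 4 (prior 1/4 each): that envelope was opened and seen not to hold the prize — ruled out; weight (1/4)·0 = 0 each.
If it is in either of envelopes 2 and 3 (prior 1/4 each): the presenter picks exactly this set with probability 1/3 regardless, and none is the prize; weight (1/4)·(1/3) = 1/12 each.
The weights sum to 1/6.
So P(the cheque in envelope 2 | the presenter opened envelope 1 and envelope 4) = (1/12) / (1/6) = 1/2.

1/2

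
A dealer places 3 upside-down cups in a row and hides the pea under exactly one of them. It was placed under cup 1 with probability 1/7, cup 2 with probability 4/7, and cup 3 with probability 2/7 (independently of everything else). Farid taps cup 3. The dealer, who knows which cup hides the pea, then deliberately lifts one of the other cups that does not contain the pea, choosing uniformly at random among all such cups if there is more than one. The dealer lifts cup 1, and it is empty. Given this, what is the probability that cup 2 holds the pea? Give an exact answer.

Consider each possible location of the pea in turn.
If it is under cup 1 (prior 1/7): the dealer opened cup 1, so this case is ruled out; weight (1/7)·0 = 0.
If it is under cup 2 (prior 4/7): the dealer has no choice, probability 1; weight (4/7)·1 = 4/7.
If it is under cup 3 (prior 2/7): the dealer has 2 equally likely choices, so probability 1/2; weight (2/7)·(1/2) = 1/7.
The weights sum to 5/7.
So P(the pea under cup 2 | the dealer opened cup 1) = (4/7) / (5/7) = 4/5.

4/5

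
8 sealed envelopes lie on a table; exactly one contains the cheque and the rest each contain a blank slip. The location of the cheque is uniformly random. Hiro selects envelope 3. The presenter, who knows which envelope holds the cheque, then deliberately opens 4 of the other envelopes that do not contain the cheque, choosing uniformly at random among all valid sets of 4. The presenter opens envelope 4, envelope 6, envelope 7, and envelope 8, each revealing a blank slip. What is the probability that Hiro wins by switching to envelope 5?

7/24

Condition on the true location of the cheque.
If it is in any of envelopes 1, 2, and 5 (prior 1/8 each): the presenter has 15 equally likely choices, so probability 1/15; weight (1/8)·(1/15) = 1/120 each.
If it is in envelope 3 (prior 1/8): the presenter has 35 equally likely choices, so probability 1/35; weight (1/8)·(1/35) = 1/280.
If it is in any of envelopes 4, 6, 7, and 8 (prior 1/8 each): that envelope was opened and seen not to hold the prize — ruled out; weight (1/8)·0 = 0 each.
The weights sum to 1/35.
So P(the cheque in envelope 5 | the presenter opened envelope 4, envelope 6, envelope 7, and envelope 8) = (1/120) / (1/35) = 7/24.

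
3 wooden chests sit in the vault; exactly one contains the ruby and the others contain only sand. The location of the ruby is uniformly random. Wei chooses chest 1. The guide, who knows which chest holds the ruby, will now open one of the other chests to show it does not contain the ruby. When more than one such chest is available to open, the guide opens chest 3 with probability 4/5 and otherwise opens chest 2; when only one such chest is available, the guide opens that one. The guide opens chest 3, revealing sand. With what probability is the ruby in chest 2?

5/9

Consider each possible location of the ruby in turn.
If it is in chest 1 (prior 1/3): chest 3 is available, opened with probability 4/5; weight (1/3)·(4/5) = 4/15.
If it is in chest 2 (prior 1/3): only chest 3 is available, probability 1; weight (1/3)·1 = 1/3.
If it is in chest 3 (prior 1/3): the guide opened chest 3, so this case is ruled out; weight (1/3)·0 = 0.
The weights sum to 3/5.
So P(the ruby in chest 2 | the guide opened chest 3) = (1/3) / (3/5) = 5/9.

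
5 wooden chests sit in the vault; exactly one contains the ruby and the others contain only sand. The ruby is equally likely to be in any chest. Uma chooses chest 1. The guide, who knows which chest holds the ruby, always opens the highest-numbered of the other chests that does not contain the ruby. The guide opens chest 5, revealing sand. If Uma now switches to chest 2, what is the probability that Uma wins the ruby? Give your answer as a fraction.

1/4

Apply Bayes' rule, conditioning on where the ruby actually is.
If it is in any of chests 1, 2, 3, and 4 (prior 1/5 each): chest 5 is the highest-numbered option available, probability 1; weight (1/5)·1 = 1/5 each.
If it is in chest 5 (prior 1/5): the guide opened chest 5, so this case is ruled out; weight (1/5)·0 = 0.
The weights sum to 4/5.
So P(the ruby in chest 2 | the guide opened chest 5) = (1/5) / (4/5) = 1/4.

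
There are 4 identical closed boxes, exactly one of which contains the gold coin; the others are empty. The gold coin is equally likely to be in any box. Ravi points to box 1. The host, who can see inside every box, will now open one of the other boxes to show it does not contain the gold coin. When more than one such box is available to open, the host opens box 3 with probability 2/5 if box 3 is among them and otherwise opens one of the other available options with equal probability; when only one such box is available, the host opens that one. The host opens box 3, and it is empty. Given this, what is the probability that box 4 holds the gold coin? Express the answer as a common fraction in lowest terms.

Consider each possible location of the gold coin in turn.
If it is in any of boxes 1, 2, and 4 (prior 1/4 each): box 3 is available, opened with probability 2/5; weight (1/4)·(2/5) = 1/10 each.
If it is in box 3 (prior 1/4): the host opened box 3, so this case is ruled out; weight (1/4)·0 = 0.
The weights sum to 3/10.
So P(the gold coin in box 4 | the host opened box 3) = (1/10) / (3/10) = 1/3.

1/3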